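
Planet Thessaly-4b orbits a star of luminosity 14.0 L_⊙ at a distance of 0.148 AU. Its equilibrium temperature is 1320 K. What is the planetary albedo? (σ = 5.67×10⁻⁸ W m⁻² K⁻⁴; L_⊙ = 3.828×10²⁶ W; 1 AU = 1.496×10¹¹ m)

d = 0.148 AU = 2.21×10¹⁰ m.
L = 14.0 × 3.828×10²⁶ = 5.36×10²⁷ W.
Flux: S = L/(4πd²) = 5.36×10²⁷/(4π×(2.21×10¹⁰)²) = 8.70×10⁵ W m⁻².
From T_eq⁴ = S(1−A)/(4σ): 1−A = 4σT_eq⁴/S.
1−A = 4 × 5.67×10⁻⁸ × (1320)⁴ / 8.70×10⁵ = 0.791.

A ≈ 0.21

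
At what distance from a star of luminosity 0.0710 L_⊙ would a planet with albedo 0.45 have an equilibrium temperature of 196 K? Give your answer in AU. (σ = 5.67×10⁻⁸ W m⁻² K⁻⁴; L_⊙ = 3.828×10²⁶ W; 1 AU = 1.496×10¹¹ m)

L = 0.0710 × 3.828×10²⁶ = 2.72×10²⁵ W.
From T_eq⁴ = L(1−A)/(16πσd²): d = √[L(1−A)/(16πσT_eq⁴)].
d = √[2.72×10²⁵ × 0.55 / (16π × 5.67×10⁻⁸ × (196)⁴)] = 5.96×10¹⁰ m = 0.398 AU.

d ≈ 0.398 AU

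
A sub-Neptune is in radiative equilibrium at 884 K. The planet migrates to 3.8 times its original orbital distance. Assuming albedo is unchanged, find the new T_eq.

T_eq ≈ 453 K

T_eq ∝ L^(1/4) · d^(−1/2).
T′ = 884 / 3.8^(1/2) = 453 K.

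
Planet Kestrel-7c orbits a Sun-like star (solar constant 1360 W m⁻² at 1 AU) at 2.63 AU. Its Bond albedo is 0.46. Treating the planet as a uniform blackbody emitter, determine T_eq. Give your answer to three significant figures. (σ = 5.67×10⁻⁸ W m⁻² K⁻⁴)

Flux at 2.63 AU: S = 1360/2.63² = 197 W m⁻².
Energy balance: absorbed = emitted ⇒ πR²·S(1−A) = 4πR²·σT_eq⁴, so T_eq⁴ = S(1−A)/(4σ).
T_eq = [197 × 0.54 / (4 × 5.67×10⁻⁸)]^(1/4) = (4.68×10⁸)^(1/4) = 147 K.

T_eq ≈ 147 K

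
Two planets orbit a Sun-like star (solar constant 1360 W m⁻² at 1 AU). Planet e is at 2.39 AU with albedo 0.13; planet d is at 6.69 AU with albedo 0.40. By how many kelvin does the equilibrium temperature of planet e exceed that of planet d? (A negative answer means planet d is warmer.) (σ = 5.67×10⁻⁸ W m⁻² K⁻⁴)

ΔT ≈ 79.2 K

T_eq = [S₀(1−A)/(4σd²)]^(1/4), so T ∝ (1−A)^(1/4) / √d.
T₁ = [1360×0.87/(4×5.67×10⁻⁸×2.39²)]^(1/4) = 173.84 K.
T₂ = [1360×0.60/(4×5.67×10⁻⁸×6.69²)]^(1/4) = 94.69 K.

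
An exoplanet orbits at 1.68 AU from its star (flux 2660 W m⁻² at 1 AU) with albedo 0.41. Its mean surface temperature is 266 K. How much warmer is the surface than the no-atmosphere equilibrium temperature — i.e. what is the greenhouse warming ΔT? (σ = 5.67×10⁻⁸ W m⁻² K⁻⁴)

S = 2660/1.68² = 942.5 W m⁻².
T_eq = [S(1−A)/(4σ)]^(1/4) = [942.5×0.59/(4×5.67×10⁻⁸)]^(1/4) = 222.5 K.
ΔT = T_surf − T_eq = 266 − 222.5.

ΔT ≈ 43.5 K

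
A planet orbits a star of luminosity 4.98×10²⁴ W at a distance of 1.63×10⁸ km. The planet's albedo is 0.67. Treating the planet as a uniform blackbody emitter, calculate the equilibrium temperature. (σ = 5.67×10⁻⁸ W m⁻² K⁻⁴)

T_eq ≈ 68.3 K

d = 1.63×10⁸ km = 1.63×10¹¹ m.
Flux: S = L/(4πd²) = 4.98×10²⁴/(4π×(1.63×10¹¹)²) = 14.9 W m⁻².
Energy balance: absorbed = emitted ⇒ πR²·S(1−A) = 4πR²·σT_eq⁴, so T_eq⁴ = S(1−A)/(4σ).
T_eq = [14.9 × 0.33 / (4 × 5.67×10⁻⁸)]^(1/4) = (2.17×10⁷)^(1/4) = 68.3 K.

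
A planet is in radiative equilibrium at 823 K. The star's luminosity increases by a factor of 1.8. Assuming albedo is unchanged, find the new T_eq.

T_eq ≈ 953 K

T_eq ∝ L^(1/4) · d^(−1/2).
T′ = 823 × 1.8^(1/4) = 953 K.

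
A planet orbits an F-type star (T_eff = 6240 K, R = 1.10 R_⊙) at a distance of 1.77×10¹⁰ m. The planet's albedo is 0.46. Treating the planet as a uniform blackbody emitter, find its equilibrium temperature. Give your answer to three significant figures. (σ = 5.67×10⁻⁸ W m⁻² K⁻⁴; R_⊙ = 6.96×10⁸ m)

T_eq ≈ 787 K

R_⋆ = 1.10 × 6.96×10⁸ = 7.66×10⁸ m.
L = 4πR_⋆²σT_⋆⁴ = 4π(7.66×10⁸)² × 5.67×10⁻⁸ × (6240)⁴ = 6.33×10²⁶ W.
S = L/(4πd²) = 1.61×10⁵ W m⁻².
Energy balance: absorbed = emitted ⇒ πR²·S(1−A) = 4πR²·σT_eq⁴, so T_eq⁴ = S(1−A)/(4σ).
T_eq = [1.61×10⁵ × 0.54 / (4 × 5.67×10⁻⁸)]^(1/4) = (3.83×10¹¹)^(1/4) = 787 K.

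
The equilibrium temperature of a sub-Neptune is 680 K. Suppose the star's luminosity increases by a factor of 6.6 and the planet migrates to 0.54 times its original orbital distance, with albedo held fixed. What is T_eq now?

T_eq ∝ L^(1/4) · d^(−1/2).
T′ = 680 × 6.6^(1/4) / 0.54^(1/2) = 1480 K.

T_eq ≈ 1480 K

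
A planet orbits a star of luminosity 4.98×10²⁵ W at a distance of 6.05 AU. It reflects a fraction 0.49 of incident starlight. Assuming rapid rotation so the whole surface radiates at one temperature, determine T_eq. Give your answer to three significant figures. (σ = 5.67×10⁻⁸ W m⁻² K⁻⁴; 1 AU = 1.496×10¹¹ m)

d = 6.05 AU = 9.05×10¹¹ m.
Flux: S = L/(4πd²) = 4.98×10²⁵/(4π×(9.05×10¹¹)²) = 4.84 W m⁻².
Energy balance: absorbed = emitted ⇒ πR²·S(1−A) = 4πR²·σT_eq⁴, so T_eq⁴ = S(1−A)/(4σ).
T_eq = [4.84 × 0.51 / (4 × 5.67×10⁻⁸)]^(1/4) = (1.09×10⁷)^(1/4) = 57.4 K.

T_eq ≈ 57.4 K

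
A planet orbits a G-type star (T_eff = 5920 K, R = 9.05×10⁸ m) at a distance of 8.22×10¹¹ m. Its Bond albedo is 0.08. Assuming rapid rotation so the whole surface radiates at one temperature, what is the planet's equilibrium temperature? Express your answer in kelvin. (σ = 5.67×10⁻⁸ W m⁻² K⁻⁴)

T_eq ≈ 136 K

L = 4πR_⋆²σT_⋆⁴ = 4π(9.05×10⁸)² × 5.67×10⁻⁸ × (5920)⁴ = 7.17×10²⁶ W.
S = L/(4πd²) = 84.4 W m⁻².
Energy balance: absorbed = emitted ⇒ πR²·S(1−A) = 4πR²·σT_eq⁴, so T_eq⁴ = S(1−A)/(4σ).
T_eq = [84.4 × 0.92 / (4 × 5.67×10⁻⁸)]^(1/4) = (3.42×10⁸)^(1/4) = 136 K.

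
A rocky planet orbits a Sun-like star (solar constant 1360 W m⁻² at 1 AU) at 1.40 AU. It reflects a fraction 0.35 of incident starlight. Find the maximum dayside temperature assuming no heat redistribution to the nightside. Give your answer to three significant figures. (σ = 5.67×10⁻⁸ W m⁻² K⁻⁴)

T_ss ≈ 299 K

Flux at 1.40 AU: S = 1360/1.40² = 694 W m⁻².
With no redistribution each surface element balances locally: S(1−A) = σT⁴.
T = [694 × 0.65 / 5.67×10⁻⁸]^(1/4) = (7.95×10⁹)^(1/4) = 299 K.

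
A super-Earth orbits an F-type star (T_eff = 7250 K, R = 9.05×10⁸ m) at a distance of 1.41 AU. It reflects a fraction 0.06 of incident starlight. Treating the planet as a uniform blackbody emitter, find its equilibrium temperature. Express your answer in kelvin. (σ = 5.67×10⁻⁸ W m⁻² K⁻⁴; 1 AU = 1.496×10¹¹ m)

d = 1.41 AU = 2.11×10¹¹ m.
L = 4πR_⋆²σT_⋆⁴ = 4π(9.05×10⁸)² × 5.67×10⁻⁸ × (7250)⁴ = 1.61×10²⁷ W.
S = L/(4πd²) = 2880 W m⁻².
Energy balance: absorbed = emitted ⇒ πR²·S(1−A) = 4πR²·σT_eq⁴, so T_eq⁴ = S(1−A)/(4σ).
T_eq = [2880 × 0.94 / (4 × 5.67×10⁻⁸)]^(1/4) = (1.20×10¹⁰)^(1/4) = 331 K.

T_eq ≈ 331 K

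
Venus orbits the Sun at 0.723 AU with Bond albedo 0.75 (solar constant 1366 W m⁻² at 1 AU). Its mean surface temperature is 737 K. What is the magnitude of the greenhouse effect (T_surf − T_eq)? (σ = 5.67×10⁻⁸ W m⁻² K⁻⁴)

ΔT ≈ 505.3 K

S = 1366/0.723² = 2613 W m⁻².
T_eq = [S(1−A)/(4σ)]^(1/4) = [2613×0.25/(4×5.67×10⁻⁸)]^(1/4) = 231.7 K.
ΔT = T_surf − T_eq = 737 − 231.7.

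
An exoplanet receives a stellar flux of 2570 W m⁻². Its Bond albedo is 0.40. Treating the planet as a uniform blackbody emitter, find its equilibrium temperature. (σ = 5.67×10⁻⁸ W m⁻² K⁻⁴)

T_eq ≈ 287 K

Energy balance: absorbed = emitted ⇒ πR²·S(1−A) = 4πR²·σT_eq⁴, so T_eq⁴ = S(1−A)/(4σ).
T_eq = [2570 × 0.60 / (4 × 5.67×10⁻⁸)]^(1/4) = (6.80×10⁹)^(1/4) = 287 K.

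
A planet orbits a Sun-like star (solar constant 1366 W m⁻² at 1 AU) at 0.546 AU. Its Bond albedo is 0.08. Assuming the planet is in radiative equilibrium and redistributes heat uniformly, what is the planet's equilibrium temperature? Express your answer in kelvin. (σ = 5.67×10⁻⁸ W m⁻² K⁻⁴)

T_eq ≈ 369 K

Flux at 0.546 AU: S = 1366/0.546² = 4580 W m⁻².
Energy balance: absorbed = emitted ⇒ πR²·S(1−A) = 4πR²·σT_eq⁴, so T_eq⁴ = S(1−A)/(4σ).
T_eq = [4580 × 0.92 / (4 × 5.67×10⁻⁸)]^(1/4) = (1.86×10¹⁰)^(1/4) = 369 K.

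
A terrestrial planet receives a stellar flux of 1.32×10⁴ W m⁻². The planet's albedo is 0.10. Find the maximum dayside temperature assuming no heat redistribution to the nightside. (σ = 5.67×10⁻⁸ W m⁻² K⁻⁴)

With no redistribution each surface element balances locally: S(1−A) = σT⁴.
T = [1.32×10⁴ × 0.90 / 5.67×10⁻⁸]^(1/4) = (2.10×10¹¹)^(1/4) = 677 K.

T_ss ≈ 677 K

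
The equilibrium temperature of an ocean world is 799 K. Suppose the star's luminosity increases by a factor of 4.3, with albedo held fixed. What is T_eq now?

T_eq ∝ L^(1/4) · d^(−1/2).
T′ = 799 × 4.3^(1/4) = 1150 K.

T_eq ≈ 1150 K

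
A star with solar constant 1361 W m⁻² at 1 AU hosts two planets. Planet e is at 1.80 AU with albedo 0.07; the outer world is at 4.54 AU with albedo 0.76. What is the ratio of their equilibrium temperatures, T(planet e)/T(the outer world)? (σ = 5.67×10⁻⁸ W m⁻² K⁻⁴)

T_eq = [S₀(1−A)/(4σd²)]^(1/4), so T ∝ (1−A)^(1/4) / √d.
T₁ = [1361×0.93/(4×5.67×10⁻⁸×1.80²)]^(1/4) = 203.72 K.
T₂ = [1361×0.24/(4×5.67×10⁻⁸×4.54²)]^(1/4) = 91.43 K.

T₁/T₂ ≈ 2.228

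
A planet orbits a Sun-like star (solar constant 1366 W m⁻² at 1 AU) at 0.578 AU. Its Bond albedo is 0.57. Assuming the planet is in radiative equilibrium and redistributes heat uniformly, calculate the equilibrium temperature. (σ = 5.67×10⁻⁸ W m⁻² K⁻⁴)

T_eq ≈ 297 K

Flux at 0.578 AU: S = 1366/0.578² = 4090 W m⁻².
Energy balance: absorbed = emitted ⇒ πR²·S(1−A) = 4πR²·σT_eq⁴, so T_eq⁴ = S(1−A)/(4σ).
T_eq = [4090 × 0.43 / (4 × 5.67×10⁻⁸)]^(1/4) = (7.75×10⁹)^(1/4) = 297 K.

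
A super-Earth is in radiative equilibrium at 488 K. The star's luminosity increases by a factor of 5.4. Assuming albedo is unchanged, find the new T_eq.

T_eq ≈ 744 K

T_eq ∝ L^(1/4) · d^(−1/2).
T′ = 488 × 5.4^(1/4) = 744 K.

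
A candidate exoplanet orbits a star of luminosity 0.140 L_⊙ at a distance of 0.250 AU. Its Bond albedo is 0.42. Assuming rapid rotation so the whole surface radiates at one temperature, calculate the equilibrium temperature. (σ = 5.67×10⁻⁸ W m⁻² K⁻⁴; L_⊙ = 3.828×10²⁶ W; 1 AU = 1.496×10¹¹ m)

d = 0.250 AU = 3.74×10¹⁰ m.
L = 0.140 × 3.828×10²⁶ = 5.36×10²⁵ W.
Flux: S = L/(4πd²) = 5.36×10²⁵/(4π×(3.74×10¹⁰)²) = 3050 W m⁻².
Energy balance: absorbed = emitted ⇒ πR²·S(1−A) = 4πR²·σT_eq⁴, so T_eq⁴ = S(1−A)/(4σ).
T_eq = [3050 × 0.58 / (4 × 5.67×10⁻⁸)]^(1/4) = (7.80×10⁹)^(1/4) = 297 K.

T_eq ≈ 297 K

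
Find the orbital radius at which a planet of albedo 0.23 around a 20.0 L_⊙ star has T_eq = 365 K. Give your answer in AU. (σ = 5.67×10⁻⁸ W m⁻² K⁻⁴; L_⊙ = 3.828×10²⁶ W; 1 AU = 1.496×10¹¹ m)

d ≈ 2.28 AU

L = 20.0 × 3.828×10²⁶ = 7.66×10²⁷ W.
From T_eq⁴ = L(1−A)/(16πσd²): d = √[L(1−A)/(16πσT_eq⁴)].
d = √[7.66×10²⁷ × 0.77 / (16π × 5.67×10⁻⁸ × (365)⁴)] = 3.41×10¹¹ m = 2.28 AU.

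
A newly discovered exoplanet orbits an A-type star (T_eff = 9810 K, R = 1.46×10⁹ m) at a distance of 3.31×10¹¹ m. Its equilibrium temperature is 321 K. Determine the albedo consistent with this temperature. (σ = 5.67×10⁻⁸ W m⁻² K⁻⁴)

L = 4πR_⋆²σT_⋆⁴ = 4π(1.46×10⁹)² × 5.67×10⁻⁸ × (9810)⁴ = 1.41×10²⁸ W.
S = L/(4πd²) = 1.02×10⁴ W m⁻².
From T_eq⁴ = S(1−A)/(4σ): 1−A = 4σT_eq⁴/S.
1−A = 4 × 5.67×10⁻⁸ × (321)⁴ / 1.02×10⁴ = 0.236.

A ≈ 0.76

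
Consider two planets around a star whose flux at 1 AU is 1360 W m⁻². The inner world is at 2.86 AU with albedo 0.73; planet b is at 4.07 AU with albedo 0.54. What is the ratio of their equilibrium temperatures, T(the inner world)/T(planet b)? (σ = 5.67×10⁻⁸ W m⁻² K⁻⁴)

T₁/T₂ ≈ 1.044

T_eq = [S₀(1−A)/(4σd²)]^(1/4), so T ∝ (1−A)^(1/4) / √d.
T₁ = [1360×0.27/(4×5.67×10⁻⁸×2.86²)]^(1/4) = 118.61 K.
T₂ = [1360×0.46/(4×5.67×10⁻⁸×4.07²)]^(1/4) = 113.60 K.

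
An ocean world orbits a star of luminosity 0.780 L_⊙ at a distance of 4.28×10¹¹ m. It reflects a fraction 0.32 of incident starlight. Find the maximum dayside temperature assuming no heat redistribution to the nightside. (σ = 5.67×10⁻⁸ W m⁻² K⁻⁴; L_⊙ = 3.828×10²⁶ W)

T_ss ≈ 199 K

L = 0.780 × 3.828×10²⁶ = 2.99×10²⁶ W.
Flux: S = L/(4πd²) = 2.99×10²⁶/(4π×(4.28×10¹¹)²) = 130 W m⁻².
With no redistribution each surface element balances locally: S(1−A) = σT⁴.
T = [130 × 0.68 / 5.67×10⁻⁸]^(1/4) = (1.56×10⁹)^(1/4) = 199 K.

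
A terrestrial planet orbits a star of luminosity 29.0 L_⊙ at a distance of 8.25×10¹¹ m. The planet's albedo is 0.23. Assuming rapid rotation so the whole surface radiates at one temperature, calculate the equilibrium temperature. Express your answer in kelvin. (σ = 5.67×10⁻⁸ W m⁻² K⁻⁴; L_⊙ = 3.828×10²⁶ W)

T_eq ≈ 258 K

L = 29.0 × 3.828×10²⁶ = 1.11×10²⁸ W.
Flux: S = L/(4πd²) = 1.11×10²⁸/(4π×(8.25×10¹¹)²) = 1300 W m⁻².
Energy balance: absorbed = emitted ⇒ πR²·S(1−A) = 4πR²·σT_eq⁴, so T_eq⁴ = S(1−A)/(4σ).
T_eq = [1300 × 0.77 / (4 × 5.67×10⁻⁸)]^(1/4) = (4.41×10⁹)^(1/4) = 258 K.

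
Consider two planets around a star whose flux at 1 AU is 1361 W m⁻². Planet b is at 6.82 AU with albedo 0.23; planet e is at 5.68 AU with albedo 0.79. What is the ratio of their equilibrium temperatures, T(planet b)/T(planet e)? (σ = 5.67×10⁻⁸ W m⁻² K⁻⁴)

T₁/T₂ ≈ 1.263

T_eq = [S₀(1−A)/(4σd²)]^(1/4), so T ∝ (1−A)^(1/4) / √d.
T₁ = [1361×0.77/(4×5.67×10⁻⁸×6.82²)]^(1/4) = 99.84 K.
T₂ = [1361×0.21/(4×5.67×10⁻⁸×5.68²)]^(1/4) = 79.06 K.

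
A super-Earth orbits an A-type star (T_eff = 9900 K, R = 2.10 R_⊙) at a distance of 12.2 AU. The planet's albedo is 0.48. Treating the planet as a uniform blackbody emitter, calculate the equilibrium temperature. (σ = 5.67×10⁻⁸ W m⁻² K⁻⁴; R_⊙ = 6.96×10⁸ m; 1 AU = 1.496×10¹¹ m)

R_⋆ = 2.10 × 6.96×10⁸ = 1.46×10⁹ m.
d = 12.2 AU = 1.83×10¹² m.
L = 4πR_⋆²σT_⋆⁴ = 4π(1.46×10⁹)² × 5.67×10⁻⁸ × (9900)⁴ = 1.46×10²⁸ W.
S = L/(4πd²) = 349 W m⁻².
Energy balance: absorbed = emitted ⇒ πR²·S(1−A) = 4πR²·σT_eq⁴, so T_eq⁴ = S(1−A)/(4σ).
T_eq = [349 × 0.52 / (4 × 5.67×10⁻⁸)]^(1/4) = (8.01×10⁸)^(1/4) = 168 K.

T_eq ≈ 168 K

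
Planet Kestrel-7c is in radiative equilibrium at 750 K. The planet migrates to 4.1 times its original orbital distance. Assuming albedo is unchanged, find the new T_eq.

T_eq ≈ 370 K

T_eq ∝ L^(1/4) · d^(−1/2).
T′ = 750 / 4.1^(1/2) = 370 K.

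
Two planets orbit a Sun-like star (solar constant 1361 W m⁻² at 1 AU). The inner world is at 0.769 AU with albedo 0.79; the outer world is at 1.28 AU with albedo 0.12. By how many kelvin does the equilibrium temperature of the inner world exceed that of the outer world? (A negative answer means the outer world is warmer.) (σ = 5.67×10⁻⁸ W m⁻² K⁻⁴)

ΔT ≈ -23.4 K

T_eq = [S₀(1−A)/(4σd²)]^(1/4), so T ∝ (1−A)^(1/4) / √d.
T₁ = [1361×0.21/(4×5.67×10⁻⁸×0.769²)]^(1/4) = 214.85 K.
T₂ = [1361×0.88/(4×5.67×10⁻⁸×1.28²)]^(1/4) = 238.27 K.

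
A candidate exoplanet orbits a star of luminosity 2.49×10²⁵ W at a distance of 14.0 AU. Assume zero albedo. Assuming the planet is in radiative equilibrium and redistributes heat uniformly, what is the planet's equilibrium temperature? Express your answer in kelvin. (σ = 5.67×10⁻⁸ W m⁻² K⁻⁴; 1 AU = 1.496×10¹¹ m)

d = 14.0 AU = 2.09×10¹² m.
Flux: S = L/(4πd²) = 2.49×10²⁵/(4π×(2.09×10¹²)²) = 0.452 W m⁻².
Energy balance: absorbed = emitted ⇒ πR²·S(1−A) = 4πR²·σT_eq⁴, so T_eq⁴ = S(1−A)/(4σ).
T_eq = [0.452 × 1.00 / (4 × 5.67×10⁻⁸)]^(1/4) = (1.99×10⁶)^(1/4) = 37.6 K.

T_eq ≈ 37.6 K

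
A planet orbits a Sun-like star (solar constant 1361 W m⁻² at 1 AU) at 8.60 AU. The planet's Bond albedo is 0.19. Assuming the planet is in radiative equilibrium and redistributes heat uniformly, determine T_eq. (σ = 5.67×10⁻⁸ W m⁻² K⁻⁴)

T_eq ≈ 90.0 K

Flux at 8.60 AU: S = 1361/8.60² = 18.4 W m⁻².
Energy balance: absorbed = emitted ⇒ πR²·S(1−A) = 4πR²·σT_eq⁴, so T_eq⁴ = S(1−A)/(4σ).
T_eq = [18.4 × 0.81 / (4 × 5.67×10⁻⁸)]^(1/4) = (6.57×10⁷)^(1/4) = 90.0 K.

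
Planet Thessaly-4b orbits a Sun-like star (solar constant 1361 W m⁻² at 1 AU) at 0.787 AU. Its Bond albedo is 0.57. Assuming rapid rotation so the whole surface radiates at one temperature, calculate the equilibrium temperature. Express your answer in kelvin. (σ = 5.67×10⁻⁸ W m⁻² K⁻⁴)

Flux at 0.787 AU: S = 1361/0.787² = 2200 W m⁻².
Energy balance: absorbed = emitted ⇒ πR²·S(1−A) = 4πR²·σT_eq⁴, so T_eq⁴ = S(1−A)/(4σ).
T_eq = [2200 × 0.43 / (4 × 5.67×10⁻⁸)]^(1/4) = (4.17×10⁹)^(1/4) = 254 K.

T_eq ≈ 254 K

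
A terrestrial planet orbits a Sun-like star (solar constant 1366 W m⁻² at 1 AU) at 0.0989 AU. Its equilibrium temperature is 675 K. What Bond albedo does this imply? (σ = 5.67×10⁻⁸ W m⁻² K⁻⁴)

A ≈ 0.66

Flux at 0.0989 AU: S = 1366/0.0989² = 1.40×10⁵ W m⁻².
From T_eq⁴ = S(1−A)/(4σ): 1−A = 4σT_eq⁴/S.
1−A = 4 × 5.67×10⁻⁸ × (675)⁴ / 1.40×10⁵ = 0.337.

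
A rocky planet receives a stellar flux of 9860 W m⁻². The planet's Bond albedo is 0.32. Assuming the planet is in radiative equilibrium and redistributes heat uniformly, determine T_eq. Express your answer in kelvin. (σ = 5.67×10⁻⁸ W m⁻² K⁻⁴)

T_eq ≈ 415 K

Energy balance: absorbed = emitted ⇒ πR²·S(1−A) = 4πR²·σT_eq⁴, so T_eq⁴ = S(1−A)/(4σ).
T_eq = [9860 × 0.68 / (4 × 5.67×10⁻⁸)]^(1/4) = (2.96×10¹⁰)^(1/4) = 415 K.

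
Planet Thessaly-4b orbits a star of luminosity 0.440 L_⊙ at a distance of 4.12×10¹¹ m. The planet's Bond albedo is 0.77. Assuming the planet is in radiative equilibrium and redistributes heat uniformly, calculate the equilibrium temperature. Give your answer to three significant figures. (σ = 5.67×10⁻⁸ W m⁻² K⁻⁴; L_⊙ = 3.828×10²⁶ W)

L = 0.440 × 3.828×10²⁶ = 1.68×10²⁶ W.
Flux: S = L/(4πd²) = 1.68×10²⁶/(4π×(4.12×10¹¹)²) = 79.0 W m⁻².
Energy balance: absorbed = emitted ⇒ πR²·S(1−A) = 4πR²·σT_eq⁴, so T_eq⁴ = S(1−A)/(4σ).
T_eq = [79.0 × 0.23 / (4 × 5.67×10⁻⁸)]^(1/4) = (8.01×10⁷)^(1/4) = 94.6 K.

T_eq ≈ 94.6 K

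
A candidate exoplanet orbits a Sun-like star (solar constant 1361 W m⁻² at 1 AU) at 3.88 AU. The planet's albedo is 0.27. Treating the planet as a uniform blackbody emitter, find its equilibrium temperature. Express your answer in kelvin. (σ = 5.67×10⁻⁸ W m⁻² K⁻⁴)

Flux at 3.88 AU: S = 1361/3.88² = 90.4 W m⁻².
Energy balance: absorbed = emitted ⇒ πR²·S(1−A) = 4πR²·σT_eq⁴, so T_eq⁴ = S(1−A)/(4σ).
T_eq = [90.4 × 0.73 / (4 × 5.67×10⁻⁸)]^(1/4) = (2.91×10⁸)^(1/4) = 131 K.

T_eq ≈ 131 K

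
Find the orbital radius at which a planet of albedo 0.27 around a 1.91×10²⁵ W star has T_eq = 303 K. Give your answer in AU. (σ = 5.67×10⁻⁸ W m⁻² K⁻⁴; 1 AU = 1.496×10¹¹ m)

From T_eq⁴ = L(1−A)/(16πσd²): d = √[L(1−A)/(16πσT_eq⁴)].
d = √[1.91×10²⁵ × 0.73 / (16π × 5.67×10⁻⁸ × (303)⁴)] = 2.41×10¹⁰ m = 0.161 AU.

d ≈ 0.161 AU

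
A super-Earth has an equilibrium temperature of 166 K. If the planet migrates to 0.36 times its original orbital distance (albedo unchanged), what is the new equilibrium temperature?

T_eq ≈ 277 K

T_eq ∝ L^(1/4) · d^(−1/2).
T′ = 166 / 0.36^(1/2) = 277 K.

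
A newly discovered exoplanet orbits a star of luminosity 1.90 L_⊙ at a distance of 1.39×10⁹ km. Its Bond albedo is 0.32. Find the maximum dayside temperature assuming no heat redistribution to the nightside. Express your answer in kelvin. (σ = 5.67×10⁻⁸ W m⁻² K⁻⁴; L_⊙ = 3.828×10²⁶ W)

T_ss ≈ 138 K

d = 1.39×10⁹ km = 1.39×10¹² m.
L = 1.90 × 3.828×10²⁶ = 7.27×10²⁶ W.
Flux: S = L/(4πd²) = 7.27×10²⁶/(4π×(1.39×10¹²)²) = 30.0 W m⁻².
With no redistribution each surface element balances locally: S(1−A) = σT⁴.
T = [30.0 × 0.68 / 5.67×10⁻⁸]^(1/4) = (3.59×10⁸)^(1/4) = 138 K.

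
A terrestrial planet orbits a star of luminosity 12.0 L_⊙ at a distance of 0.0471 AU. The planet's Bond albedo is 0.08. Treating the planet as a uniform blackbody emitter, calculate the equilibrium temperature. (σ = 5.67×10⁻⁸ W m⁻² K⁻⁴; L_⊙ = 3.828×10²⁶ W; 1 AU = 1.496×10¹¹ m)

T_eq ≈ 2340 K

d = 0.0471 AU = 7.05×10⁹ m.
L = 12.0 × 3.828×10²⁶ = 4.59×10²⁷ W.
Flux: S = L/(4πd²) = 4.59×10²⁷/(4π×(7.05×10⁹)²) = 7.36×10⁶ W m⁻².
Energy balance: absorbed = emitted ⇒ πR²·S(1−A) = 4πR²·σT_eq⁴, so T_eq⁴ = S(1−A)/(4σ).
T_eq = [7.36×10⁶ × 0.92 / (4 × 5.67×10⁻⁸)]^(1/4) = (2.99×10¹³)^(1/4) = 2340 K.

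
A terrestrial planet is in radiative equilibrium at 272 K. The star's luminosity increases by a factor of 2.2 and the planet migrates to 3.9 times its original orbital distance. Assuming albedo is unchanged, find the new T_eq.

T_eq ≈ 168 K

T_eq ∝ L^(1/4) · d^(−1/2).
T′ = 272 × 2.2^(1/4) / 3.9^(1/2) = 168 K.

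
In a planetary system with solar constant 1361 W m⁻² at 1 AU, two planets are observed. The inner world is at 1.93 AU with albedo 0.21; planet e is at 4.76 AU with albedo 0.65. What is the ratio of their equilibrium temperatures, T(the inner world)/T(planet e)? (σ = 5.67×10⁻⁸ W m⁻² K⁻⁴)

T₁/T₂ ≈ 1.925

T_eq = [S₀(1−A)/(4σd²)]^(1/4), so T ∝ (1−A)^(1/4) / √d.
T₁ = [1361×0.79/(4×5.67×10⁻⁸×1.93²)]^(1/4) = 188.88 K.
T₂ = [1361×0.35/(4×5.67×10⁻⁸×4.76²)]^(1/4) = 98.12 K.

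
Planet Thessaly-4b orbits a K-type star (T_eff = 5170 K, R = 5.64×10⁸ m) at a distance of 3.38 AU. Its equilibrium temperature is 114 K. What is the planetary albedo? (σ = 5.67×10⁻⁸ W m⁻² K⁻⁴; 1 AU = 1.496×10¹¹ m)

d = 3.38 AU = 5.06×10¹¹ m.
L = 4πR_⋆²σT_⋆⁴ = 4π(5.64×10⁸)² × 5.67×10⁻⁸ × (5170)⁴ = 1.62×10²⁶ W.
S = L/(4πd²) = 50.4 W m⁻².
From T_eq⁴ = S(1−A)/(4σ): 1−A = 4σT_eq⁴/S.
1−A = 4 × 5.67×10⁻⁸ × (114)⁴ / 50.4 = 0.760.

A ≈ 0.24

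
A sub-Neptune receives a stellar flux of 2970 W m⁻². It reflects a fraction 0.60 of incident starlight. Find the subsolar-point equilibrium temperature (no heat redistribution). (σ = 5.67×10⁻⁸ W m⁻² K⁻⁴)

At the subsolar point the surface absorbs S(1−A) and emits σT⁴ per unit area — no factor of 4, since only the local patch is in balance.
T = [2970 × 0.40 / 5.67×10⁻⁸]^(1/4) = (2.10×10¹⁰)^(1/4) = 380 K.

T_ss ≈ 380 K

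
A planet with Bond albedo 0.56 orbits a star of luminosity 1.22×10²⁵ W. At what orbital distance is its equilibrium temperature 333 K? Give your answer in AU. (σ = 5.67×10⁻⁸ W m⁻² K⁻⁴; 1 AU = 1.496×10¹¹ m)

d ≈ 0.0827 AU

From T_eq⁴ = L(1−A)/(16πσd²): d = √[L(1−A)/(16πσT_eq⁴)].
d = √[1.22×10²⁵ × 0.44 / (16π × 5.67×10⁻⁸ × (333)⁴)] = 1.24×10¹⁰ m = 0.0827 AU.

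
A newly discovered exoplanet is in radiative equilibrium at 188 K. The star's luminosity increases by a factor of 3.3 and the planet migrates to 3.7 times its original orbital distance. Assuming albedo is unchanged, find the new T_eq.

T_eq ∝ L^(1/4) · d^(−1/2).
T′ = 188 × 3.3^(1/4) / 3.7^(1/2) = 132 K.

T_eq ≈ 132 K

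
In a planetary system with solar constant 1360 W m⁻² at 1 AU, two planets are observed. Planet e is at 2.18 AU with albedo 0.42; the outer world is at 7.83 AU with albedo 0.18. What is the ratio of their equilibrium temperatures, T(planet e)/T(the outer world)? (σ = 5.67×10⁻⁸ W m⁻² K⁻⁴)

T₁/T₂ ≈ 1.738

T_eq = [S₀(1−A)/(4σd²)]^(1/4), so T ∝ (1−A)^(1/4) / √d.
T₁ = [1360×0.58/(4×5.67×10⁻⁸×2.18²)]^(1/4) = 164.48 K.
T₂ = [1360×0.82/(4×5.67×10⁻⁸×7.83²)]^(1/4) = 94.63 K.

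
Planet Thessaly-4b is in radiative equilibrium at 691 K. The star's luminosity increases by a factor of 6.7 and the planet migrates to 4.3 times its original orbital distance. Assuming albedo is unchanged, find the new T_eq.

T_eq ≈ 536 K

T_eq ∝ L^(1/4) · d^(−1/2).
T′ = 691 × 6.7^(1/4) / 4.3^(1/2) = 536 K.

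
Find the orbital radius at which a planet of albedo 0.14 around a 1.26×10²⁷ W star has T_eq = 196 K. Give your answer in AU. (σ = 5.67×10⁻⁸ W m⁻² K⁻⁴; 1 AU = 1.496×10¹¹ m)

d ≈ 3.39 AU

From T_eq⁴ = L(1−A)/(16πσd²): d = √[L(1−A)/(16πσT_eq⁴)].
d = √[1.26×10²⁷ × 0.86 / (16π × 5.67×10⁻⁸ × (196)⁴)] = 5.08×10¹¹ m = 3.39 AU.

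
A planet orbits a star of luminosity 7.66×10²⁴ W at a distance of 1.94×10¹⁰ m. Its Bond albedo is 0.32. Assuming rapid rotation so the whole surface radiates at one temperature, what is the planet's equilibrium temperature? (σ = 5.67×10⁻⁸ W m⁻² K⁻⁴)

T_eq ≈ 264 K

Flux: S = L/(4πd²) = 7.66×10²⁴/(4π×(1.94×10¹⁰)²) = 1620 W m⁻².
Energy balance: absorbed = emitted ⇒ πR²·S(1−A) = 4πR²·σT_eq⁴, so T_eq⁴ = S(1−A)/(4σ).
T_eq = [1620 × 0.68 / (4 × 5.67×10⁻⁸)]^(1/4) = (4.86×10⁹)^(1/4) = 264 K.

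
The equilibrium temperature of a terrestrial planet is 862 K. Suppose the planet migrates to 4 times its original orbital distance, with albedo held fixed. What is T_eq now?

T_eq ∝ L^(1/4) · d^(−1/2).
T′ = 862 / 4^(1/2) = 431 K.

T_eq ≈ 431 K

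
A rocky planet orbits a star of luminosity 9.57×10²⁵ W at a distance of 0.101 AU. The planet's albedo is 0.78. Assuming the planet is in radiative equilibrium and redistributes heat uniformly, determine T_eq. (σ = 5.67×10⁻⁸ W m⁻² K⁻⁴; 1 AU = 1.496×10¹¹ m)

d = 0.101 AU = 1.51×10¹⁰ m.
Flux: S = L/(4πd²) = 9.57×10²⁵/(4π×(1.51×10¹⁰)²) = 3.34×10⁴ W m⁻².
Energy balance: absorbed = emitted ⇒ πR²·S(1−A) = 4πR²·σT_eq⁴, so T_eq⁴ = S(1−A)/(4σ).
T_eq = [3.34×10⁴ × 0.22 / (4 × 5.67×10⁻⁸)]^(1/4) = (3.24×10¹⁰)^(1/4) = 424 K.

T_eq ≈ 424 K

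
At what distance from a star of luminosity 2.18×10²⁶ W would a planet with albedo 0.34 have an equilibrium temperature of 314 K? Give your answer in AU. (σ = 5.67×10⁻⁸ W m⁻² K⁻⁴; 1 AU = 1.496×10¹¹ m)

d ≈ 0.482 AU

From T_eq⁴ = L(1−A)/(16πσd²): d = √[L(1−A)/(16πσT_eq⁴)].
d = √[2.18×10²⁶ × 0.66 / (16π × 5.67×10⁻⁸ × (314)⁴)] = 7.21×10¹⁰ m = 0.482 AU.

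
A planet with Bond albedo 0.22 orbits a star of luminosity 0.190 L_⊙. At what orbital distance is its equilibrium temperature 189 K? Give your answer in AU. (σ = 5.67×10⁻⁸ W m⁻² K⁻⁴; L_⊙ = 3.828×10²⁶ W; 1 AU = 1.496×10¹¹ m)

L = 0.190 × 3.828×10²⁶ = 7.27×10²⁵ W.
From T_eq⁴ = L(1−A)/(16πσd²): d = √[L(1−A)/(16πσT_eq⁴)].
d = √[7.27×10²⁵ × 0.78 / (16π × 5.67×10⁻⁸ × (189)⁴)] = 1.25×10¹¹ m = 0.835 AU.

d ≈ 0.835 AU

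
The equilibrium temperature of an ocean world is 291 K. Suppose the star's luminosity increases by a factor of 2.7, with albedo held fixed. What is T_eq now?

T_eq ≈ 373 K

T_eq ∝ L^(1/4) · d^(−1/2).
T′ = 291 × 2.7^(1/4) = 373 K.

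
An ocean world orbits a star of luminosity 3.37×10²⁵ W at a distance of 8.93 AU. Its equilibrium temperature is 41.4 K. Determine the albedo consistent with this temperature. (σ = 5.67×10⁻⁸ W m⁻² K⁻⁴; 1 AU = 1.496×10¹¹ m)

d = 8.93 AU = 1.34×10¹² m.
Flux: S = L/(4πd²) = 3.37×10²⁵/(4π×(1.34×10¹²)²) = 1.50 W m⁻².
From T_eq⁴ = S(1−A)/(4σ): 1−A = 4σT_eq⁴/S.
1−A = 4 × 5.67×10⁻⁸ × (41.4)⁴ / 1.50 = 0.443.

A ≈ 0.56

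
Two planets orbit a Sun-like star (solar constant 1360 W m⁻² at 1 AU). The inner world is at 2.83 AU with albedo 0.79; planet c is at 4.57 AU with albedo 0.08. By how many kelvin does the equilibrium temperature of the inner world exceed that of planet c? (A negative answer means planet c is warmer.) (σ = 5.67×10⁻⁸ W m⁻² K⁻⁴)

ΔT ≈ -15.5 K

T_eq = [S₀(1−A)/(4σd²)]^(1/4), so T ∝ (1−A)^(1/4) / √d.
T₁ = [1360×0.21/(4×5.67×10⁻⁸×2.83²)]^(1/4) = 111.98 K.
T₂ = [1360×0.92/(4×5.67×10⁻⁸×4.57²)]^(1/4) = 127.49 K.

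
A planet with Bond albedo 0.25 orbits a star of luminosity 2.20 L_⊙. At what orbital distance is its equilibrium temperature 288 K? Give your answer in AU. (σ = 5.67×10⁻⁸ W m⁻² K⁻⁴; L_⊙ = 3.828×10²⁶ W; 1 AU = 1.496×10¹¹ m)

L = 2.20 × 3.828×10²⁶ = 8.42×10²⁶ W.
From T_eq⁴ = L(1−A)/(16πσd²): d = √[L(1−A)/(16πσT_eq⁴)].
d = √[8.42×10²⁶ × 0.75 / (16π × 5.67×10⁻⁸ × (288)⁴)] = 1.79×10¹¹ m = 1.20 AU.

d ≈ 1.20 AU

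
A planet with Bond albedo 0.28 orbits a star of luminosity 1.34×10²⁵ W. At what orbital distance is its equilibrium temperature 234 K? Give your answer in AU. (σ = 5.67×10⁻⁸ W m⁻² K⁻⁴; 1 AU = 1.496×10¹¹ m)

From T_eq⁴ = L(1−A)/(16πσd²): d = √[L(1−A)/(16πσT_eq⁴)].
d = √[1.34×10²⁵ × 0.72 / (16π × 5.67×10⁻⁸ × (234)⁴)] = 3.36×10¹⁰ m = 0.225 AU.

d ≈ 0.225 AU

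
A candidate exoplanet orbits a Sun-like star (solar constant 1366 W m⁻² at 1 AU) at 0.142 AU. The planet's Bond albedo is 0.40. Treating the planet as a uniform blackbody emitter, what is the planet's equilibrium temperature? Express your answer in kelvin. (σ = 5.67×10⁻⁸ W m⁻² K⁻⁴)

T_eq ≈ 651 K

Flux at 0.142 AU: S = 1366/0.142² = 6.77×10⁴ W m⁻².
Energy balance: absorbed = emitted ⇒ πR²·S(1−A) = 4πR²·σT_eq⁴, so T_eq⁴ = S(1−A)/(4σ).
T_eq = [6.77×10⁴ × 0.60 / (4 × 5.67×10⁻⁸)]^(1/4) = (1.79×10¹¹)^(1/4) = 651 K.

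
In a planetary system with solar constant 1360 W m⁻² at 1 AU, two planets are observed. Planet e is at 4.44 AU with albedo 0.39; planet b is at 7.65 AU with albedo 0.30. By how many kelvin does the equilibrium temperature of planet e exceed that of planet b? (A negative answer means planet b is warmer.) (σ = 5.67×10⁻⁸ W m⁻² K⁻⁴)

T_eq = [S₀(1−A)/(4σd²)]^(1/4), so T ∝ (1−A)^(1/4) / √d.
T₁ = [1360×0.61/(4×5.67×10⁻⁸×4.44²)]^(1/4) = 116.71 K.
T₂ = [1360×0.70/(4×5.67×10⁻⁸×7.65²)]^(1/4) = 92.03 K.

ΔT ≈ 24.7 K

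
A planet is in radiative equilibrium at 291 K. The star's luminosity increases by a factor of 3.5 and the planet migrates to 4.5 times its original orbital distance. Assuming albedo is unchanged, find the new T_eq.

T_eq ≈ 188 K

T_eq ∝ L^(1/4) · d^(−1/2).
T′ = 291 × 3.5^(1/4) / 4.5^(1/2) = 188 K.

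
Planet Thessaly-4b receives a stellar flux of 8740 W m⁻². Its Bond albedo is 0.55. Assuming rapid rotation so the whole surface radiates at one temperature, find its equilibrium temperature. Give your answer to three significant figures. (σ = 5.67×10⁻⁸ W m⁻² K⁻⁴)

T_eq ≈ 363 K

Energy balance: absorbed = emitted ⇒ πR²·S(1−A) = 4πR²·σT_eq⁴, so T_eq⁴ = S(1−A)/(4σ).
T_eq = [8740 × 0.45 / (4 × 5.67×10⁻⁸)]^(1/4) = (1.73×10¹⁰)^(1/4) = 363 K.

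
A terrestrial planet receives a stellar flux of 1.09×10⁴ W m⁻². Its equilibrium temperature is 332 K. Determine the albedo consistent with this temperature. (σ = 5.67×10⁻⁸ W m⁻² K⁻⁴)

A ≈ 0.75

From T_eq⁴ = S(1−A)/(4σ): 1−A = 4σT_eq⁴/S.
1−A = 4 × 5.67×10⁻⁸ × (332)⁴ / 1.09×10⁴ = 0.253.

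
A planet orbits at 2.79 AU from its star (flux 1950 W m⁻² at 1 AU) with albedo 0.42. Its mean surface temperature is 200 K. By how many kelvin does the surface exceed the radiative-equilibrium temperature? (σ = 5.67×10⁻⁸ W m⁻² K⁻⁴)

S = 1950/2.79² = 250.5 W m⁻².
T_eq = [S(1−A)/(4σ)]^(1/4) = [250.5×0.58/(4×5.67×10⁻⁸)]^(1/4) = 159.1 K.
ΔT = T_surf − T_eq = 200 − 159.1.

ΔT ≈ 40.9 K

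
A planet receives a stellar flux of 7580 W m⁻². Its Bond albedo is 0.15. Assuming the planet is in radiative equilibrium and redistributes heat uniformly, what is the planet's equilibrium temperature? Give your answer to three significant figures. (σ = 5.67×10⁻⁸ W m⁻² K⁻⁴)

T_eq ≈ 411 K

Energy balance: absorbed = emitted ⇒ πR²·S(1−A) = 4πR²·σT_eq⁴, so T_eq⁴ = S(1−A)/(4σ).
T_eq = [7580 × 0.85 / (4 × 5.67×10⁻⁸)]^(1/4) = (2.84×10¹⁰)^(1/4) = 411 K.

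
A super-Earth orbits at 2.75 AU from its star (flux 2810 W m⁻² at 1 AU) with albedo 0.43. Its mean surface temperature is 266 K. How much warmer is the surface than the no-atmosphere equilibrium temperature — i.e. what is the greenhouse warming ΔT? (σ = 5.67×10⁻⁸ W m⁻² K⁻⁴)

ΔT ≈ 91.2 K

S = 2810/2.75² = 371.6 W m⁻².
T_eq = [S(1−A)/(4σ)]^(1/4) = [371.6×0.57/(4×5.67×10⁻⁸)]^(1/4) = 174.8 K.
ΔT = T_surf − T_eq = 266 − 174.8.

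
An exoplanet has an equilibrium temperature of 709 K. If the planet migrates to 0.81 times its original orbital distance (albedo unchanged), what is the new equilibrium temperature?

T_eq ∝ L^(1/4) · d^(−1/2).
T′ = 709 / 0.81^(1/2) = 788 K.

T_eq ≈ 788 K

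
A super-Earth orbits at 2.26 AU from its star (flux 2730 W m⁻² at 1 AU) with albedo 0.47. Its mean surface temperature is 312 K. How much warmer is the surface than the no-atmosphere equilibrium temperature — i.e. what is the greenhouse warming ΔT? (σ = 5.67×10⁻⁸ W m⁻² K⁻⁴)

ΔT ≈ 124.0 K

S = 2730/2.26² = 534.5 W m⁻².
T_eq = [S(1−A)/(4σ)]^(1/4) = [534.5×0.53/(4×5.67×10⁻⁸)]^(1/4) = 188.0 K.
ΔT = T_surf − T_eq = 312 − 188.0.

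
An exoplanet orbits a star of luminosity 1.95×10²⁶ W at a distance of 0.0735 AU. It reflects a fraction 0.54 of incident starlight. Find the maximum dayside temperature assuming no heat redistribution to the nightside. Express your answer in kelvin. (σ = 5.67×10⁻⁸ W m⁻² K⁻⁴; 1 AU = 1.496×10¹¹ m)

T_ss ≈ 1010 K

d = 0.0735 AU = 1.10×10¹⁰ m.
Flux: S = L/(4πd²) = 1.95×10²⁶/(4π×(1.10×10¹⁰)²) = 1.28×10⁵ W m⁻².
With no redistribution each surface element balances locally: S(1−A) = σT⁴.
T = [1.28×10⁵ × 0.46 / 5.67×10⁻⁸]^(1/4) = (1.04×10¹²)^(1/4) = 1010 K.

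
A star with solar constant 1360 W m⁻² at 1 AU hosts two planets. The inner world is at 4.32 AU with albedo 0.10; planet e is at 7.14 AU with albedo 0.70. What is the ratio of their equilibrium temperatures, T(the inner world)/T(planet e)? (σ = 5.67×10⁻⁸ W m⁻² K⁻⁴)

T₁/T₂ ≈ 1.692

T_eq = [S₀(1−A)/(4σd²)]^(1/4), so T ∝ (1−A)^(1/4) / √d.
T₁ = [1360×0.90/(4×5.67×10⁻⁸×4.32²)]^(1/4) = 130.40 K.
T₂ = [1360×0.30/(4×5.67×10⁻⁸×7.14²)]^(1/4) = 77.07 K.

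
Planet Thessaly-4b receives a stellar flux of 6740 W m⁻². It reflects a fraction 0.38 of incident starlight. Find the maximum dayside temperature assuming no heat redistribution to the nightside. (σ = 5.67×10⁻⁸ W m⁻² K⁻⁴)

With no redistribution each surface element balances locally: S(1−A) = σT⁴.
T = [6740 × 0.62 / 5.67×10⁻⁸]^(1/4) = (7.37×10¹⁰)^(1/4) = 521 K.

T_ss ≈ 521 K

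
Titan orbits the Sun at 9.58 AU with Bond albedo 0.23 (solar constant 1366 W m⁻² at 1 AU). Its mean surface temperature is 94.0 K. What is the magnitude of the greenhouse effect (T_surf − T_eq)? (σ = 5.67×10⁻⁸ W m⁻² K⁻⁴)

ΔT ≈ 9.7 K

S = 1366/9.58² = 14.88 W m⁻².
T_eq = [S(1−A)/(4σ)]^(1/4) = [14.88×0.77/(4×5.67×10⁻⁸)]^(1/4) = 84.3 K.
ΔT = T_surf − T_eq = 94 − 84.3.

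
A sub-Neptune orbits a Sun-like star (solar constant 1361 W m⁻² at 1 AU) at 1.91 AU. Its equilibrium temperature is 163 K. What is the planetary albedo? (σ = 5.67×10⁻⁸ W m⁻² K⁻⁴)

Flux at 1.91 AU: S = 1361/1.91² = 373 W m⁻².
From T_eq⁴ = S(1−A)/(4σ): 1−A = 4σT_eq⁴/S.
1−A = 4 × 5.67×10⁻⁸ × (163)⁴ / 373 = 0.429.

A ≈ 0.57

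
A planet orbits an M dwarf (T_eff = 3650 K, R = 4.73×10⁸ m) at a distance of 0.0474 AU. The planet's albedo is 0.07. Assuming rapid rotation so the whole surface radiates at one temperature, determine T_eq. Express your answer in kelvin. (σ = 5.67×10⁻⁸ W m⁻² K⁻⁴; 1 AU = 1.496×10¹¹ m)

d = 0.0474 AU = 7.09×10⁹ m.
L = 4πR_⋆²σT_⋆⁴ = 4π(4.73×10⁸)² × 5.67×10⁻⁸ × (3650)⁴ = 2.83×10²⁵ W.
S = L/(4πd²) = 4.48×10⁴ W m⁻².
Energy balance: absorbed = emitted ⇒ πR²·S(1−A) = 4πR²·σT_eq⁴, so T_eq⁴ = S(1−A)/(4σ).
T_eq = [4.48×10⁴ × 0.93 / (4 × 5.67×10⁻⁸)]^(1/4) = (1.84×10¹¹)^(1/4) = 655 K.

T_eq ≈ 655 K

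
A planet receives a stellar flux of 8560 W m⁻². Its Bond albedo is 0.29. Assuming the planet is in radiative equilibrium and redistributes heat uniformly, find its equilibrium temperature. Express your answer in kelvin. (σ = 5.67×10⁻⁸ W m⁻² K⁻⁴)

T_eq ≈ 405 K

Energy balance: absorbed = emitted ⇒ πR²·S(1−A) = 4πR²·σT_eq⁴, so T_eq⁴ = S(1−A)/(4σ).
T_eq = [8560 × 0.71 / (4 × 5.67×10⁻⁸)]^(1/4) = (2.68×10¹⁰)^(1/4) = 405 K.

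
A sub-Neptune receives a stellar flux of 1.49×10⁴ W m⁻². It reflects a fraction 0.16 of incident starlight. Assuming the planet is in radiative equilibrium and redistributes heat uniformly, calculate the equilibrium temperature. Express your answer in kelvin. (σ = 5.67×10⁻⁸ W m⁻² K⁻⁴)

T_eq ≈ 485 K

Energy balance: absorbed = emitted ⇒ πR²·S(1−A) = 4πR²·σT_eq⁴, so T_eq⁴ = S(1−A)/(4σ).
T_eq = [1.49×10⁴ × 0.84 / (4 × 5.67×10⁻⁸)]^(1/4) = (5.52×10¹⁰)^(1/4) = 485 K.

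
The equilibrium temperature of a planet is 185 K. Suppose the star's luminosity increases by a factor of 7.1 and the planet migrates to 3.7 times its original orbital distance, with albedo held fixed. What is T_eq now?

T_eq ∝ L^(1/4) · d^(−1/2).
T′ = 185 × 7.1^(1/4) / 3.7^(1/2) = 157 K.

T_eq ≈ 157 K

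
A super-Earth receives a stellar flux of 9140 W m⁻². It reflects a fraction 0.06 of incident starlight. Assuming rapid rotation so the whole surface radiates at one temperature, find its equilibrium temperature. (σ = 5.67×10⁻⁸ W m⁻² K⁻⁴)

Energy balance: absorbed = emitted ⇒ πR²·S(1−A) = 4πR²·σT_eq⁴, so T_eq⁴ = S(1−A)/(4σ).
T_eq = [9140 × 0.94 / (4 × 5.67×10⁻⁸)]^(1/4) = (3.79×10¹⁰)^(1/4) = 441 K.

T_eq ≈ 441 K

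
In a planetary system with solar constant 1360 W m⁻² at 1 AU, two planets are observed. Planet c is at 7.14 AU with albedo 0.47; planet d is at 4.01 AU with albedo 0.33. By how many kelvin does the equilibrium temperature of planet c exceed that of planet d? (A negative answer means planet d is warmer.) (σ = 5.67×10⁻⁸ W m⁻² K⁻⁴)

T_eq = [S₀(1−A)/(4σd²)]^(1/4), so T ∝ (1−A)^(1/4) / √d.
T₁ = [1360×0.53/(4×5.67×10⁻⁸×7.14²)]^(1/4) = 88.86 K.
T₂ = [1360×0.67/(4×5.67×10⁻⁸×4.01²)]^(1/4) = 125.72 K.

ΔT ≈ -36.9 K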